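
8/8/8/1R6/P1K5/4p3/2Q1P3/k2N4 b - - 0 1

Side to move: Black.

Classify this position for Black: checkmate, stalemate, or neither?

stalemate

Black to move; black king on a1.
In check: no.
King squares — b1: attacked by Qc2; a2: attacked by Qc2; b2: attacked by Nd1.
Legal moves for Black: none.
Not in check and no legal moves → stalemate.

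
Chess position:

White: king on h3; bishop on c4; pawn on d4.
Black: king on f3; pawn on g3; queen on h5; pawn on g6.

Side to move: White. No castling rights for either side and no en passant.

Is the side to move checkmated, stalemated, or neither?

checkmate

White to move; white king on h3.
In check: yes, from the black queen on h5.
King squares — g2: attacked by Kf3; h2: attacked by Pg3; g3: attacked by Kf3; g4: attacked by Kf3; h4: attacked by Qh5.
Legal moves for White: none.
In check with no legal moves → checkmate.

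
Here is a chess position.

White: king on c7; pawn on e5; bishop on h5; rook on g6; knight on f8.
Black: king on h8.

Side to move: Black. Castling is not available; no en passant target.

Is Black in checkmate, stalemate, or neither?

Black to move; black king on h8.
In check: no.
King squares — g7: attacked by Rg6; h7: attacked by Nf8; g8: attacked by Rg6.
Legal moves for Black: none.
Not in check and no legal moves → stalemate.

stalemate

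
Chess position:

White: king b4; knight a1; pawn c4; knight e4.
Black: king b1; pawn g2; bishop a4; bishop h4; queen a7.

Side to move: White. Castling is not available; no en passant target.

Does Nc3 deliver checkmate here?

no

After Nc3: black king on b1; in check: yes, from the white knight on c3.
Black has 3 legal replies: Kb2, Kc1, Kxa1.
In check but a legal move exists → not checkmate.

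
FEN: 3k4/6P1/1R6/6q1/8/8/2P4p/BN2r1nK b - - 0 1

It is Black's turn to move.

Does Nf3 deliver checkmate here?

yes

After Nf3: white king on h1; in check: yes, from the black rook on e1.
King squares — g1: attacked by Re1; g2: attacked by Qg5; h2: attacked by Nf3.
White has no legal moves → checkmate.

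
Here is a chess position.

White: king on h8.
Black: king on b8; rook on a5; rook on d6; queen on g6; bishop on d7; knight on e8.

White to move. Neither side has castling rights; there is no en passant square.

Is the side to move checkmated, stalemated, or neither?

White to move; white king on h8.
In check: no.
King squares — g7: attacked by Qg6; h7: attacked by Qg6; g8: attacked by Qg6.
Legal moves for White: none.
Not in check and no legal moves → stalemate.

stalemate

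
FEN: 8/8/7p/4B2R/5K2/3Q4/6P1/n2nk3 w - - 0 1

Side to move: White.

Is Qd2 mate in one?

no

After Qd2: black king on e1; in check: yes, from the white queen on d2.
Black has 2 legal replies: Kxd2, Kf1.
In check but a legal move exists → not checkmate.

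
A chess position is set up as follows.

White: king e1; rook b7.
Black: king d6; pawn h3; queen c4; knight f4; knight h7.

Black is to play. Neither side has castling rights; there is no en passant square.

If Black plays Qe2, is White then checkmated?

yes

After Qe2: white king on e1; in check: yes, from the black queen on e2.
King squares — d1: attacked by Qe2; f1: attacked by Qe2; d2: attacked by Qe2; e2: attacked by Nf4; f2: attacked by Qe2.
White has no legal moves → checkmate.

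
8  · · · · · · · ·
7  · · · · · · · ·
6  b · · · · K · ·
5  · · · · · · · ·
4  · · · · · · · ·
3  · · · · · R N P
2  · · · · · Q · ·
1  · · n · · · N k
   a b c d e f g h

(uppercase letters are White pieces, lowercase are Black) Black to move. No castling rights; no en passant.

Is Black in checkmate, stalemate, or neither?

checkmate

Black to move; black king on h1.
In check: yes, from the white knight on g3.
King squares — g1: attacked by Qf2; g2: attacked by Qf2; h2: attacked by Qf2.
Legal moves for Black: none.
In check with no legal moves → checkmate.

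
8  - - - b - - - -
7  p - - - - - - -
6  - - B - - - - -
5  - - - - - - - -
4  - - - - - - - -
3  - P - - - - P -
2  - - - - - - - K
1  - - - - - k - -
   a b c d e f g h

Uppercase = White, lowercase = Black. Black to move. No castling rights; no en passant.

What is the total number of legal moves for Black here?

Black to move; king on f1.
In check: no.
Legal moves: Be7, Bc7, Bf6, Bb6, Bg5, Ba5, Bh4, Kf2, Ke2, Ke1, a6, a5.
Count: 12.

12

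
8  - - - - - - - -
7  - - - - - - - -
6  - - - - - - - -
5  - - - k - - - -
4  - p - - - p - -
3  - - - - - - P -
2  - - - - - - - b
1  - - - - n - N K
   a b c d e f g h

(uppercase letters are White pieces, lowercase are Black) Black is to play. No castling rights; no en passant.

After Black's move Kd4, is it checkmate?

After Kd4: white king on h1; in check: no.
White is not in check, so this cannot be checkmate.

no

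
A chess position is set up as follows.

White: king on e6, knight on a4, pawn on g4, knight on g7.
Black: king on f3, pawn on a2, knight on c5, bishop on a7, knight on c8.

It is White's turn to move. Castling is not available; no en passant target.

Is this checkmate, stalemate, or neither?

neither

White to move; white king on e6.
In check: yes, from the black knight on c5.
Legal moves for White: Kf7, Kf6, Kf5, Ke5, Kd5, Nxc5.
White is in check but has 6 legal moves → neither.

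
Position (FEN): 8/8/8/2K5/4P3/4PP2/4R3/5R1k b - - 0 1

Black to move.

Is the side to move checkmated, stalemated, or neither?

checkmate

Black to move; black king on h1.
In check: yes, from the white rook on f1.
King squares — g1: attacked by Rf1; g2: attacked by Re2; h2: attacked by Re2.
Legal moves for Black: none.
In check with no legal moves → checkmate.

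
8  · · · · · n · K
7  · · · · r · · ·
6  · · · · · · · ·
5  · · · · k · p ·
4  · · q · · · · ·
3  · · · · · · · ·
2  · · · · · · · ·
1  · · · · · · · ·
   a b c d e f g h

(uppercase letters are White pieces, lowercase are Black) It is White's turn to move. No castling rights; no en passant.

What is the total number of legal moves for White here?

0

White to move; king on h8.
In check: no.
Legal moves: none.
Count: 0.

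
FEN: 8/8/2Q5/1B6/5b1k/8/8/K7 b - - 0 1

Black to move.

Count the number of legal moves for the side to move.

Black to move; king on h4.
In check: no.
Legal moves: Kh5, Kg5, Kg4, Kh3, Kg3, Bb8, Bc7, Bh6, Bd6, Bg5, Be5+, Bg3, Be3, Bh2, Bd2, Bc1.
Count: 16.

16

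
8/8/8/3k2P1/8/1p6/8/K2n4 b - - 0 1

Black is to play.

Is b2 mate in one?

no

After b2: white king on a1; in check: yes, from the black pawn on b2.
White has 2 legal replies: Ka2, Kb1.
In check but a legal move exists → not checkmate.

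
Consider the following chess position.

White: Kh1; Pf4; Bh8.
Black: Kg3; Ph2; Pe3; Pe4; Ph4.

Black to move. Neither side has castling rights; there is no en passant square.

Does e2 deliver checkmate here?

no

After e2: white king on h1; in check: no.
White is not in check, so this cannot be checkmate.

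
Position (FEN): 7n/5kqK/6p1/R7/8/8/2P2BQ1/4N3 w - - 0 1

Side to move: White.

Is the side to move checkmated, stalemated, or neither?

White to move; white king on h7.
In check: yes, from the black queen on g7.
King squares — g6: attacked by Kf7; h6: attacked by Qg7; g7: attacked by Kf7; g8: attacked by Kf7; h8: attacked by Qg7.
Legal moves for White: none.
In check with no legal moves → checkmate.

checkmate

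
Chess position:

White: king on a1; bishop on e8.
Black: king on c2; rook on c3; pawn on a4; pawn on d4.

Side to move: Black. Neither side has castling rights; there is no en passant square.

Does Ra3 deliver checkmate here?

After Ra3: white king on a1; in check: yes, from the black rook on a3.
King squares — b1: attacked by Kc2; a2: attacked by Ra3; b2: attacked by Kc2.
White has no legal moves → checkmate.

yes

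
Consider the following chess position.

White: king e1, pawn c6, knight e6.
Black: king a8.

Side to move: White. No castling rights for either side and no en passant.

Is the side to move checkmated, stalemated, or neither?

White to move; white king on e1.
In check: no.
Legal moves for White: Nf8, Nd8, Ng7, Nc7+, Ng5, Nc5, Nf4, Nd4, Kf2, Ke2, Kd2, Kf1, Kd1, c7.
White has 14 legal moves and is not in check → neither.

neither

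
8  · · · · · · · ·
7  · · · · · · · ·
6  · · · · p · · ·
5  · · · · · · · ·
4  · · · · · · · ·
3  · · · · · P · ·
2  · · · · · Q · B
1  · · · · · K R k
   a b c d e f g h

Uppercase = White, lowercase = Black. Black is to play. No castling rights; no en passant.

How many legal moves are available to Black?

Black to move; king on h1.
In check: yes, from the white rook on g1.
Legal moves: none.
Count: 0.

0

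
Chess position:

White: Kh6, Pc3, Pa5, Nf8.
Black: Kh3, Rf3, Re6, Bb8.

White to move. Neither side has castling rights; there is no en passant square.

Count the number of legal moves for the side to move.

6

White to move; king on h6.
In check: yes, from the black rook on e6.
Legal moves: Kh7, Kg7, Kh5, Kg5, Ng6, Nxe6.
Count: 6.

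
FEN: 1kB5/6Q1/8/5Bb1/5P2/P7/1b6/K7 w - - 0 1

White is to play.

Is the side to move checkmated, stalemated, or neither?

neither

White to move; white king on a1.
In check: yes, from the black bishop on b2.
King squares — b1: available; a2: available; b2: available.
Legal moves for White: Kxb2, Ka2, Kb1, Qxb2+.
White is in check but has 4 legal moves → neither.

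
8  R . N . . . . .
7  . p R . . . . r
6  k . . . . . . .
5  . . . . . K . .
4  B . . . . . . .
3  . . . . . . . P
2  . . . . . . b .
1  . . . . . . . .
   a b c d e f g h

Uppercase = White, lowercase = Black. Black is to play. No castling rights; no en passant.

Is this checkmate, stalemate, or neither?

Black to move; black king on a6.
In check: yes, from the white rook on a8.
King squares — a5: attacked by Ra8; b5: attacked by Ba4; b6: attacked by Nc8; a7: attacked by Ra8; b7: own pawn.
Legal moves for Black: none.
In check with no legal moves → checkmate.

checkmate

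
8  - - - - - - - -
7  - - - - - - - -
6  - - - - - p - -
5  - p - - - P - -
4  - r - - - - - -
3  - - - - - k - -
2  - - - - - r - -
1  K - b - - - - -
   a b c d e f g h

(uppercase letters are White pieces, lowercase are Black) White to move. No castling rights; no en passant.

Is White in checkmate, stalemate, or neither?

stalemate

White to move; white king on a1.
In check: no.
King squares — b1: attacked by Rb4; a2: attacked by Rf2; b2: attacked by Bc1.
Legal moves for White: none.
Not in check and no legal moves → stalemate.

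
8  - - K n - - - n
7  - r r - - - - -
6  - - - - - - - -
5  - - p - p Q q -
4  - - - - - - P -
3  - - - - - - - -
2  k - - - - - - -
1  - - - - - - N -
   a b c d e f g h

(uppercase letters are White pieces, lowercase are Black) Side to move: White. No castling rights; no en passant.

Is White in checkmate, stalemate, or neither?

checkmate

White to move; white king on c8.
In check: yes, from the black rook on c7.
King squares — b7: attacked by Rc7; c7: attacked by Rb7; d7: attacked by Rc7; b8: attacked by Rb7; d8: attacked by Qg5.
Legal moves for White: none.
In check with no legal moves → checkmate.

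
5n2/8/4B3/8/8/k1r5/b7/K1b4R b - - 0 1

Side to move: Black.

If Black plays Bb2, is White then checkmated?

yes

After Bb2: white king on a1; in check: yes, from the black bishop on b2.
King squares — b1: attacked by Ba2; a2: attacked by Ka3; b2: attacked by Ka3.
White has no legal moves → checkmate.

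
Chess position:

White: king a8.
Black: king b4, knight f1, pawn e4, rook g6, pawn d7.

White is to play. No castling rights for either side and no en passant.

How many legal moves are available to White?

3

White to move; king on a8.
In check: no.
Legal moves: Kb8, Kb7, Ka7.
Count: 3.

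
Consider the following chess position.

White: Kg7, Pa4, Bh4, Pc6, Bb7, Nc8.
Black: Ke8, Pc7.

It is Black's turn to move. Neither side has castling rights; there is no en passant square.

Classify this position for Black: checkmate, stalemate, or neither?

Black to move; black king on e8.
In check: no.
King squares — d7: attacked by Pc6; e7: attacked by Bh4; f7: attacked by Kg7; d8: attacked by Bh4; f8: attacked by Kg7.
Legal moves for Black: none.
Not in check and no legal moves → stalemate.

stalemate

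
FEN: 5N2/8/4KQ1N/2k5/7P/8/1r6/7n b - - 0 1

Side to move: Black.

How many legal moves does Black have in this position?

21

Black to move; king on c5.
In check: no.
Legal moves: Kc6, Kb6, Kb5, Kc4, Kb4, Rb8, Rb7, Rb6+, Rb5, Rb4, Rb3, Rh2, Rg2, Rf2, Re2+, Rd2, Rc2, Ra2, Rb1, Ng3, Nf2.
Count: 21.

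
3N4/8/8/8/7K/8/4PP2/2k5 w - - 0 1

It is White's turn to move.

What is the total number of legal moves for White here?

13

White to move; king on h4.
In check: no.
Legal moves: Nf7, Nb7, Ne6, Nc6, Kh5, Kg5, Kg4, Kh3, Kg3, f3, e3, f4, e4.
Count: 13.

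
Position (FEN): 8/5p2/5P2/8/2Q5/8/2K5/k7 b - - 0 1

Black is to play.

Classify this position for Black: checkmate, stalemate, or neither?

stalemate

Black to move; black king on a1.
In check: no.
King squares — b1: attacked by Kc2; a2: attacked by Qc4; b2: attacked by Kc2.
Legal moves for Black: none.
Not in check and no legal moves → stalemate.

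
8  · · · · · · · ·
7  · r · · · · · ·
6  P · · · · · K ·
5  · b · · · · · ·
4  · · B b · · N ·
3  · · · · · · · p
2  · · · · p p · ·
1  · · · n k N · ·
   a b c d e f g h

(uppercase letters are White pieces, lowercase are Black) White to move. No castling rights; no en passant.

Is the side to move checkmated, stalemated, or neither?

neither

White to move; white king on g6.
In check: no.
Legal moves for White include: Kh6, Kh5, Kg5, Kf5, Nh6, Nf6, Ne5, Nge3, Ngh2, Nxf2, Bg8, Bf7, Be6, Bd5, Bxb5, Bd3, Bb3, Bxe2, ... (list truncated; more exist).
White has legal moves and is not in check → neither.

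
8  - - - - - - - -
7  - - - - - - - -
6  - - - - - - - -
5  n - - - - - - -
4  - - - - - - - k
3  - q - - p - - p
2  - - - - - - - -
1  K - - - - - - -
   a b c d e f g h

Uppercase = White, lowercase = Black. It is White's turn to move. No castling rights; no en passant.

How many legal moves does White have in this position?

0

White to move; king on a1.
In check: no.
Legal moves: none.
Count: 0.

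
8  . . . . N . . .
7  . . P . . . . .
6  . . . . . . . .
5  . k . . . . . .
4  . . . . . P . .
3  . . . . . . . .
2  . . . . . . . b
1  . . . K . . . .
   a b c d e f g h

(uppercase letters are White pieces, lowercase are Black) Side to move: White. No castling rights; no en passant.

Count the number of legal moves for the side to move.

13

White to move; king on d1.
In check: no.
Legal moves: Ng7, Nf6, Nd6+, Ke2, Kd2, Kc2, Ke1, Kc1, c8=Q, c8=R, c8=B, c8=N, f5.
Count: 13.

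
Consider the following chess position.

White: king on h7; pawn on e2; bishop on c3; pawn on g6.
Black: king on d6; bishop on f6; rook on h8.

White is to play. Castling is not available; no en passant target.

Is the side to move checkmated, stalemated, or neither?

White to move; white king on h7.
In check: yes, from the black rook on h8.
King squares — g6: own pawn; h6: attacked by Rh8; g7: attacked by Bf6; g8: attacked by Rh8; h8: attacked by Bf6.
Legal moves for White: none.
In check with no legal moves → checkmate.

checkmate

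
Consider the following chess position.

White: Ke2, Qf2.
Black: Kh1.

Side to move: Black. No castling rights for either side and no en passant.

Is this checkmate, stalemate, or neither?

stalemate

Black to move; black king on h1.
In check: no.
King squares — g1: attacked by Qf2; g2: attacked by Qf2; h2: attacked by Qf2.
Legal moves for Black: none.
Not in check and no legal moves → stalemate.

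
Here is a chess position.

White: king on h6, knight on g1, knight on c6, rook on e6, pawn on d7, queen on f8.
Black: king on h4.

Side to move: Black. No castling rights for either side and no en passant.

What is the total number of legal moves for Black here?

Black to move; king on h4.
In check: no.
Legal moves: Kg4, Kg3.
Count: 2.

2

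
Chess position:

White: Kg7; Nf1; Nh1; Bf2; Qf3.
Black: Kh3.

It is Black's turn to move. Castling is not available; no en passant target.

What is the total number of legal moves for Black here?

Black to move; king on h3.
In check: yes, from the white queen on f3.
Legal moves: none.
Count: 0.

0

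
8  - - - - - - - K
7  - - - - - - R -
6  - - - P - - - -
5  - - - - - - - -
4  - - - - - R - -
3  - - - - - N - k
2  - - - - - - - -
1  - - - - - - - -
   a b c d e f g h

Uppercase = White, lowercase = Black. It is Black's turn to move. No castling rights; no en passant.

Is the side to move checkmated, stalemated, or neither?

stalemate

Black to move; black king on h3.
In check: no.
King squares — g2: attacked by Rg7; h2: attacked by Nf3; g3: attacked by Rg7; g4: attacked by Rf4; h4: attacked by Nf3.
Legal moves for Black: none.
Not in check and no legal moves → stalemate.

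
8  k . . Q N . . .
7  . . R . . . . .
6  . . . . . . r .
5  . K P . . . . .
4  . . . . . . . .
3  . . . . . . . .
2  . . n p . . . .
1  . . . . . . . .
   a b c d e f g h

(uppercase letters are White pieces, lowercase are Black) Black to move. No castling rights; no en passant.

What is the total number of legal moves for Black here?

0

Black to move; king on a8.
In check: yes, from the white queen on d8.
Legal moves: none.
Count: 0.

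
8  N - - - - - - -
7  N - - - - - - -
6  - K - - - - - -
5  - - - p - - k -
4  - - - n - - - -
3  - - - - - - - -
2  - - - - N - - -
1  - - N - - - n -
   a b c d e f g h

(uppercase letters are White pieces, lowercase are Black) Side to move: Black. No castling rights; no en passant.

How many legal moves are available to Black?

Black to move; king on g5.
In check: no.
Legal moves: Kh6, Kg6, Kf6, Kh5, Kf5, Kh4, Kg4, Ne6, Nc6, Nf5, Nb5, Ndf3, Nb3, Ndxe2, Nc2, Nh3, Ngf3, Ngxe2.
Count: 18.

18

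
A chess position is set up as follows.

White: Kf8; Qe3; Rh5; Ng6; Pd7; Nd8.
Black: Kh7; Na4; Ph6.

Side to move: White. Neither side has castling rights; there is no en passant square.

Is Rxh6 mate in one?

After Rxh6: black king on h7; in check: yes, from the white rook on h6.
King squares — g6: attacked by Rh6; h6: attacked by Qe3; g7: attacked by Kf8; g8: attacked by Kf8; h8: attacked by Ng6.
Black has no legal moves → checkmate.

yes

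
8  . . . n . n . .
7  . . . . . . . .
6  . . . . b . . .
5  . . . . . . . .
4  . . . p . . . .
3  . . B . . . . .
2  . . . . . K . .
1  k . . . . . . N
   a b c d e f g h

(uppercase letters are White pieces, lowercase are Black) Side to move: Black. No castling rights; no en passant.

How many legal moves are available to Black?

Black to move; king on a1.
In check: yes, from the white bishop on c3.
Legal moves: Ka2, Kb1, dxc3.
Count: 3.

3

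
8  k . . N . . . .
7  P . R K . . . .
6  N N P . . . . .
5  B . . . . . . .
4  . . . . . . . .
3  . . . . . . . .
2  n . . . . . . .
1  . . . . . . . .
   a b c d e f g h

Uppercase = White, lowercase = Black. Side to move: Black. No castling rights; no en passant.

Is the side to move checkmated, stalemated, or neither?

checkmate

Black to move; black king on a8.
In check: yes, from the white knight on b6.
King squares — a7: attacked by Rc7; b7: attacked by Pc6; b8: attacked by Na6.
Legal moves for Black: none.
In check with no legal moves → checkmate.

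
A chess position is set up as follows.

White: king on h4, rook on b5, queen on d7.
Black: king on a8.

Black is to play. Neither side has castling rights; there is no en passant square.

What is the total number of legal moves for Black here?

0

Black to move; king on a8.
In check: no.
Legal moves: none.
Count: 0.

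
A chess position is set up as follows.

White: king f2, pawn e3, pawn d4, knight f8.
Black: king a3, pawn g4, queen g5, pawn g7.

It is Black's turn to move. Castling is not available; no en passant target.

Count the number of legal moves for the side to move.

22

Black to move; king on a3.
In check: no.
Legal moves: Qd8, Qe7, Qh6, Qg6, Qf6+, Qh5, Qf5+, Qe5, Qd5, Qc5, Qb5, Qa5, Qh4+, Qf4+, Qxe3+, Kb4, Ka4, Kb3, Kb2, Ka2, g6, g3+.
Count: 22.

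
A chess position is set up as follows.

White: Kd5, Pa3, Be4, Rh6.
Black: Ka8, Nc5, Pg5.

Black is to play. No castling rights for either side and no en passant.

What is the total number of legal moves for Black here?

Black to move; king on a8.
In check: no.
Legal moves: Kb8, Kb7, Ka7, Nd7, Nb7, Ne6, Na6, Nxe4, Na4, Nd3, Nb3, g4.
Count: 12.

12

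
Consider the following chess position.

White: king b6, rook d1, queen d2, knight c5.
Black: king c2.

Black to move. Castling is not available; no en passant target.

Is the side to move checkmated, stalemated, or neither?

Black to move; black king on c2.
In check: yes, from the white queen on d2.
King squares — b1: attacked by Rd1; c1: attacked by Rd1; d1: attacked by Qd2; b2: attacked by Qd2; d2: attacked by Rd1; b3: attacked by Nc5; c3: attacked by Qd2; d3: attacked by Qd2.
Legal moves for Black: none.
In check with no legal moves → checkmate.

checkmate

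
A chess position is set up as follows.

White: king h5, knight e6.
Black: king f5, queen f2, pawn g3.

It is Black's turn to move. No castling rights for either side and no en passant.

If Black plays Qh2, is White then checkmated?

yes

After Qh2: white king on h5; in check: yes, from the black queen on h2.
King squares — g4: attacked by Kf5; h4: attacked by Qh2; g5: attacked by Kf5; g6: attacked by Kf5; h6: attacked by Qh2.
White has no legal moves → checkmate.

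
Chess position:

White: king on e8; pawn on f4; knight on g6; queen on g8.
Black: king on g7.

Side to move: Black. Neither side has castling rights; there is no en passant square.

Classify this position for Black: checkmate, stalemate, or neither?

Black to move; black king on g7.
In check: yes, from the white queen on g8.
Legal moves for Black: Kxg8, Kh6, Kf6.
Black is in check but has 3 legal moves → neither.

neither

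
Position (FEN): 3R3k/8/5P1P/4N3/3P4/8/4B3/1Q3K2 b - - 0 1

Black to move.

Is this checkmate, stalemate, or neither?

checkmate

Black to move; black king on h8.
In check: yes, from the white rook on d8.
King squares — g7: attacked by Pf6; h7: attacked by Qb1; g8: attacked by Rd8.
Legal moves for Black: none.
In check with no legal moves → checkmate.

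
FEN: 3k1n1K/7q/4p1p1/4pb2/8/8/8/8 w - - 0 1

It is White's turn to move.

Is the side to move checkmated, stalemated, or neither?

checkmate

White to move; white king on h8.
In check: yes, from the black queen on h7.
King squares — g7: attacked by Qh7; h7: attacked by Nf8; g8: attacked by Qh7.
Legal moves for White: none.
In check with no legal moves → checkmate.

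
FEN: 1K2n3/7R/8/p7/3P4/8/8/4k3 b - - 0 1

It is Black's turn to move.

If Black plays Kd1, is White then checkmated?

no

After Kd1: white king on b8; in check: no.
White is not in check, so this cannot be checkmate.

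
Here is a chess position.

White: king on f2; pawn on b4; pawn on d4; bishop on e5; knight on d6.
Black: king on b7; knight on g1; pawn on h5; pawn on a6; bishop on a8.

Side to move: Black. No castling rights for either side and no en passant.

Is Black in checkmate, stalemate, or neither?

Black to move; black king on b7.
In check: yes, from the white knight on d6.
King squares — a6: own pawn; b6: available; c6: available; a7: available; c7: available; a8: own bishop; b8: available; c8: attacked by Nd6.
Legal moves for Black: Kb8, Kc7, Ka7, Kc6, Kb6.
Black is in check but has 5 legal moves → neither.

neither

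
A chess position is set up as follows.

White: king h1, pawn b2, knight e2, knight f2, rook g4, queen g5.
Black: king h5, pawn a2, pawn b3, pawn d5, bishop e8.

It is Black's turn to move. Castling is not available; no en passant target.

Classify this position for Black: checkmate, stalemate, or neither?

Black to move; black king on h5.
In check: yes, from the white queen on g5.
King squares — g4: attacked by Nf2; h4: attacked by Rg4; g5: attacked by Rg4; g6: attacked by Qg5; h6: attacked by Qg5.
Legal moves for Black: none.
In check with no legal moves → checkmate.

checkmate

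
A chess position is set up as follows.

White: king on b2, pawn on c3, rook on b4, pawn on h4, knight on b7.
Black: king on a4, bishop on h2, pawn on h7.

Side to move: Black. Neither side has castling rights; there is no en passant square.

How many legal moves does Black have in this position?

Black to move; king on a4.
In check: yes, from the white rook on b4.
Legal moves: none.
Count: 0.

0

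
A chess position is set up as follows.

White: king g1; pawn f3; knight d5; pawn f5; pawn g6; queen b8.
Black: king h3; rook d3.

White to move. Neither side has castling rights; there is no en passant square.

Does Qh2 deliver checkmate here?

yes

After Qh2: black king on h3; in check: yes, from the white queen on h2.
King squares — g2: attacked by Kg1; h2: attacked by Kg1; g3: attacked by Qh2; g4: attacked by Pf3; h4: attacked by Qh2.
Black has no legal moves → checkmate.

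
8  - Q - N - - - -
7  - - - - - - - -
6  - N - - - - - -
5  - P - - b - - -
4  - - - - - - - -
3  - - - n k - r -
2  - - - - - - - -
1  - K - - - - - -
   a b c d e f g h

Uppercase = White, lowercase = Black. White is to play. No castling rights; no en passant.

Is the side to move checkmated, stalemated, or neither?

neither

White to move; white king on b1.
In check: no.
Legal moves for White include: Nf7, Nb7, Ne6, Nc6, Qc8, Qa8, Qc7, Qb7, Qa7, Qd6, Qxe5+, Nc8, Na8, Nd7, Nd5+, Nc4+, Na4, Kc2, ... (list truncated; more exist).
White has legal moves and is not in check → neither.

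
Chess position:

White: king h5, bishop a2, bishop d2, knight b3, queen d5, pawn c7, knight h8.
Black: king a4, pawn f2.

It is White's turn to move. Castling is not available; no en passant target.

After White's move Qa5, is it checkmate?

After Qa5: black king on a4; in check: yes, from the white queen on a5.
King squares — a3: attacked by Qa5; b3: attacked by Ba2; b4: attacked by Bd2; a5: attacked by Bd2; b5: attacked by Qa5.
Black has no legal moves → checkmate.

yes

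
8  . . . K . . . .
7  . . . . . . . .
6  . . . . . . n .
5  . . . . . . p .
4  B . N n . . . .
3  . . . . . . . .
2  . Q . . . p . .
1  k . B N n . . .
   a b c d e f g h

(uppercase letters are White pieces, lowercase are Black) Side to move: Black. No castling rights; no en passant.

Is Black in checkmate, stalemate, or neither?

Black to move; black king on a1.
In check: yes, from the white queen on b2.
King squares — b1: attacked by Qb2; a2: attacked by Qb2; b2: attacked by Bc1.
Legal moves for Black: none.
In check with no legal moves → checkmate.

checkmate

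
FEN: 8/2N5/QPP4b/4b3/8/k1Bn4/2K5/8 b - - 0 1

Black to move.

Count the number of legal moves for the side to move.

0

Black to move; king on a3.
In check: yes, from the white queen on a6.
Legal moves: none.
Count: 0.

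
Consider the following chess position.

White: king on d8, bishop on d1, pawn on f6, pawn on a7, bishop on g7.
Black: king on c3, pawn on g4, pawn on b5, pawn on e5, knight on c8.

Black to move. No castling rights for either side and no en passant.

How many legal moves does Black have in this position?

Black to move; king on c3.
In check: no.
Legal moves: Ne7, Nxa7, Nd6, Nb6, Kd4, Kc4, Kb4, Kd3, Kd2, Kb2, e4, b4, g3.
Count: 13.

13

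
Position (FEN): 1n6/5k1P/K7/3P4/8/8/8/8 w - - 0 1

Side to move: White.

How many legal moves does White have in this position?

5

White to move; king on a6.
In check: yes, from the black knight on b8.
Legal moves: Kb7, Ka7, Kb6, Kb5, Ka5.
Count: 5.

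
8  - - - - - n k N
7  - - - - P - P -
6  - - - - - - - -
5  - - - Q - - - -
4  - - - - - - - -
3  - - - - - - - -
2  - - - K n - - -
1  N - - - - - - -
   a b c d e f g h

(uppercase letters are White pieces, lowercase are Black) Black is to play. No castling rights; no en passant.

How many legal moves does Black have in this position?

3

Black to move; king on g8.
In check: yes, from the white queen on d5.
Legal moves: Kh7, Kxg7, Ne6.
Count: 3.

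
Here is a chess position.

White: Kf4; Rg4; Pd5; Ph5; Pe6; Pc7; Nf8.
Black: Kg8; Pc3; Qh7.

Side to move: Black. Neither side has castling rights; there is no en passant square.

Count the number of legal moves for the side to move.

4

Black to move; king on g8.
In check: yes, from the white rook on g4.
Legal moves: Kh8, Kxf8, Qg7, Qg6.
Count: 4.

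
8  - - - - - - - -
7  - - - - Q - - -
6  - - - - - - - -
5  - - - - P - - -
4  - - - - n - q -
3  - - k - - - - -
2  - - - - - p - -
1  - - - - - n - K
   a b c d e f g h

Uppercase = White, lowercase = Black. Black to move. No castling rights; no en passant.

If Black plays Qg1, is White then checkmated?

After Qg1: white king on h1; in check: yes, from the black queen on g1.
King squares — g1: attacked by Pf2; g2: attacked by Qg1; h2: attacked by Nf1.
White has no legal moves → checkmate.

yes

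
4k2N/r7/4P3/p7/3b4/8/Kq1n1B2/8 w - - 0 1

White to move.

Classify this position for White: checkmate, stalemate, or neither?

checkmate

White to move; white king on a2.
In check: yes, from the black queen on b2.
King squares — a1: attacked by Qb2; b1: attacked by Qb2; b2: attacked by Bd4; a3: attacked by Qb2; b3: attacked by Qb2.
Legal moves for White: none.
In check with no legal moves → checkmate.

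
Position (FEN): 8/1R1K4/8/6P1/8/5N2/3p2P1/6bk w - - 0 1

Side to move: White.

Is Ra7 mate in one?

After Ra7: black king on h1; in check: no.
Black is not in check, so this cannot be checkmate.

no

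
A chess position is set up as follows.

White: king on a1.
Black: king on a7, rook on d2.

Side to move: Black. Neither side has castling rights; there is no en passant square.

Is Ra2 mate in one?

After Ra2: white king on a1; in check: yes, from the black rook on a2.
White has 2 legal replies: Kxa2, Kb1.
In check but a legal move exists → not checkmate.

no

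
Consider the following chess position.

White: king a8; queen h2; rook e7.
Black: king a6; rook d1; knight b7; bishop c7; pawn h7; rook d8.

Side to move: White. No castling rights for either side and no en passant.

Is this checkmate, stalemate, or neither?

checkmate

White to move; white king on a8.
In check: yes, from the black rook on d8.
King squares — a7: attacked by Ka6; b7: attacked by Ka6; b8: attacked by Bc7.
Legal moves for White: none.
In check with no legal moves → checkmate.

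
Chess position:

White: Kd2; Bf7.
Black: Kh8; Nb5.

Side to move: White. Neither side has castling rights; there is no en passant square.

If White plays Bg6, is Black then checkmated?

no

After Bg6: black king on h8; in check: no.
Black is not in check, so this cannot be checkmate.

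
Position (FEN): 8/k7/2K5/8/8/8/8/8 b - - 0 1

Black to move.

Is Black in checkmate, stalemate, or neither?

neither

Black to move; black king on a7.
In check: no.
Legal moves for Black: Kb8, Ka8, Ka6.
Black has 3 legal moves and is not in check → neither.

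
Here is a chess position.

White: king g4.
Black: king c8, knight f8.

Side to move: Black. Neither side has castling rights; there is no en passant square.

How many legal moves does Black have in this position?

9

Black to move; king on c8.
In check: no.
Legal moves: Nh7, Nd7, Ng6, Ne6, Kd8, Kb8, Kd7, Kc7, Kb7.
Count: 9.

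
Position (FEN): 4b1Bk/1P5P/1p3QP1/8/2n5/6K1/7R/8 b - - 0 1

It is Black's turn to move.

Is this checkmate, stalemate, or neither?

Black to move; black king on h8.
In check: yes, from the white queen on f6.
King squares — g7: attacked by Qf6; h7: attacked by Rh2; g8: attacked by Ph7.
Legal moves for Black: none.
In check with no legal moves → checkmate.

checkmate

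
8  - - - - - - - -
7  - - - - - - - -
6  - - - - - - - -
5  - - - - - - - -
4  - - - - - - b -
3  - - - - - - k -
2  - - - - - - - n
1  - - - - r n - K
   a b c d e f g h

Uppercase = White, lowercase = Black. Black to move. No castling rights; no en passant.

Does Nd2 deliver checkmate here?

yes

After Nd2: white king on h1; in check: yes, from the black rook on e1.
King squares — g1: attacked by Re1; g2: attacked by Kg3; h2: attacked by Kg3.
White has no legal moves → checkmate.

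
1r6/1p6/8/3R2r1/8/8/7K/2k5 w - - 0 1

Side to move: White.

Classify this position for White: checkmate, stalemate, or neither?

neither

White to move; white king on h2.
In check: no.
Legal moves for White: Rd8, Rd7, Rd6, Rxg5, Rf5, Re5, Rc5+, Rb5, Ra5, Rd4, Rd3, Rd2, Rd1+, Kh3, Kh1.
White has 15 legal moves and is not in check → neither.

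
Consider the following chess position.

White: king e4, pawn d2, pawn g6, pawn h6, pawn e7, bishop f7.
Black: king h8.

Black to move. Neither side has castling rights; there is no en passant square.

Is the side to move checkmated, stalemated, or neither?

stalemate

Black to move; black king on h8.
In check: no.
King squares — g7: attacked by Ph6; h7: attacked by Pg6; g8: attacked by Bf7.
Legal moves for Black: none.
Not in check and no legal moves → stalemate.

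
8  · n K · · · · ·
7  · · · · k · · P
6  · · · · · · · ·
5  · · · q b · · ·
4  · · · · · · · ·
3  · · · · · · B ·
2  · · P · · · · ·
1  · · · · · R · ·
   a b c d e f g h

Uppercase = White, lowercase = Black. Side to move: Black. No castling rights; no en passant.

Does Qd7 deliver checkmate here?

yes

After Qd7: white king on c8; in check: yes, from the black queen on d7.
King squares — b7: attacked by Qd7; c7: attacked by Be5; d7: attacked by Ke7; b8: attacked by Be5; d8: attacked by Qd7.
White has no legal moves → checkmate.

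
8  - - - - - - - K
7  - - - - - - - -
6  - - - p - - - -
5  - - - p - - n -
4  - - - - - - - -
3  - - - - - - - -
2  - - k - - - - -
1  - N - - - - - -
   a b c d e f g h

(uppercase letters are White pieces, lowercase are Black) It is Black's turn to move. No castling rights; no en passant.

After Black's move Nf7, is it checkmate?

After Nf7: white king on h8; in check: yes, from the black knight on f7.
White has 3 legal replies: Kg8, Kh7, Kg7.
In check but a legal move exists → not checkmate.

no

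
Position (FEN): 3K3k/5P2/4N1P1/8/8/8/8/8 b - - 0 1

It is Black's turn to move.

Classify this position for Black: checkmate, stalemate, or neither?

Black to move; black king on h8.
In check: no.
King squares — g7: attacked by Ne6; h7: attacked by Pg6; g8: attacked by Pf7.
Legal moves for Black: none.
Not in check and no legal moves → stalemate.

stalemate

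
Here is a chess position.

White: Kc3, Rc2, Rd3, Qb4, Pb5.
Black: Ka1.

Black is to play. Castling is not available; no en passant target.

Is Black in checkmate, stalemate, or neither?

stalemate

Black to move; black king on a1.
In check: no.
King squares — b1: attacked by Qb4; a2: attacked by Rc2; b2: attacked by Rc2.
Legal moves for Black: none.
Not in check and no legal moves → stalemate.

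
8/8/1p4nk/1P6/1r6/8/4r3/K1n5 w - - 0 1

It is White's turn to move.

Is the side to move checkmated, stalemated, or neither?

White to move; white king on a1.
In check: no.
King squares — b1: attacked by Rb4; a2: attacked by Nc1; b2: attacked by Re2.
Legal moves for White: none.
Not in check and no legal moves → stalemate.

stalemate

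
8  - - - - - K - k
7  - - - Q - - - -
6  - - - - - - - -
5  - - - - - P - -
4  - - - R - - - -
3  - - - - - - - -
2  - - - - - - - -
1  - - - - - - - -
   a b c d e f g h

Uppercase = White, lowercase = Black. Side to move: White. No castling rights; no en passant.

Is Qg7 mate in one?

yes

After Qg7: black king on h8; in check: yes, from the white queen on g7.
King squares — g7: attacked by Kf8; h7: attacked by Qg7; g8: attacked by Qg7.
Black has no legal moves → checkmate.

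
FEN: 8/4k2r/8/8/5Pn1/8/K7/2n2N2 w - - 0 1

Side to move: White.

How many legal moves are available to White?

4

White to move; king on a2.
In check: yes, from the black knight on c1.
Legal moves: Ka3, Kb2, Kb1, Ka1.
Count: 4.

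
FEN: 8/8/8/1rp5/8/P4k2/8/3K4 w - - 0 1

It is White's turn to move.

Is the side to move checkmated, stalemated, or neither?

neither

White to move; white king on d1.
In check: no.
Legal moves for White: Kd2, Kc2, Ke1, Kc1, a4.
White has 5 legal moves and is not in check → neither.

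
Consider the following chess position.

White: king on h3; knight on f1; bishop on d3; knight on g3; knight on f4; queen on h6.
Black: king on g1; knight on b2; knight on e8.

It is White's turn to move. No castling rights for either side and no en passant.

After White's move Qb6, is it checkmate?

yes

After Qb6: black king on g1; in check: yes, from the white queen on b6.
King squares — f1: attacked by Bd3; h1: attacked by Ng3; f2: attacked by Qb6; g2: attacked by Kh3; h2: attacked by Nf1.
Black has no legal moves → checkmate.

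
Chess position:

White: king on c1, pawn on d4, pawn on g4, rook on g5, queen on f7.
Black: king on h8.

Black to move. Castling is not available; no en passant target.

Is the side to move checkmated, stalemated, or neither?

stalemate

Black to move; black king on h8.
In check: no.
King squares — g7: attacked by Rg5; h7: attacked by Qf7; g8: attacked by Rg5.
Legal moves for Black: none.
Not in check and no legal moves → stalemate.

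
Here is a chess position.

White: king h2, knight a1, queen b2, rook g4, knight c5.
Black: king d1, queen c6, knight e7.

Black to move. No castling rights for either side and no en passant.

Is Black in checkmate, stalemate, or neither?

neither

Black to move; black king on d1.
In check: no.
Legal moves for Black include: Ng8, Nc8, Ng6, Nf5, Nd5, Qe8, Qc8, Qa8, Qd7, Qc7+, Qb7, Qh6+, Qg6, Qf6, Qe6, Qd6+, Qb6, Qa6, ... (list truncated; more exist).
Black has legal moves and is not in check → neither.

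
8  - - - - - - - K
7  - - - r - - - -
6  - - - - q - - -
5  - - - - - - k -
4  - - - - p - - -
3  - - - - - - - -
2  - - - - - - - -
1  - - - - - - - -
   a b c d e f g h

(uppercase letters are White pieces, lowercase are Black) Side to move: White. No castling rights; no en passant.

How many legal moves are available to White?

White to move; king on h8.
In check: no.
Legal moves: none.
Count: 0.

0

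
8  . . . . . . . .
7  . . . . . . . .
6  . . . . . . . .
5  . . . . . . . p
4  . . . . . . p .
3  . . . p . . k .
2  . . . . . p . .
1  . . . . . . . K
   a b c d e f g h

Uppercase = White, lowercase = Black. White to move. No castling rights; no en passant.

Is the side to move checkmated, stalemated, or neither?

White to move; white king on h1.
In check: no.
King squares — g1: attacked by Pf2; g2: attacked by Kg3; h2: attacked by Kg3.
Legal moves for White: none.
Not in check and no legal moves → stalemate.

stalemate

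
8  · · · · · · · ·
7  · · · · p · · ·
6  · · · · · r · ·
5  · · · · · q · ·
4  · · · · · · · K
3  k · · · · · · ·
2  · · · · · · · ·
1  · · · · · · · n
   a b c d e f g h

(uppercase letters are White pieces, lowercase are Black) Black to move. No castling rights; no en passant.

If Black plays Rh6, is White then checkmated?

After Rh6: white king on h4; in check: yes, from the black rook on h6.
King squares — g3: attacked by Nh1; h3: attacked by Qf5; g4: attacked by Qf5; g5: attacked by Qf5; h5: attacked by Qf5.
White has no legal moves → checkmate.

yes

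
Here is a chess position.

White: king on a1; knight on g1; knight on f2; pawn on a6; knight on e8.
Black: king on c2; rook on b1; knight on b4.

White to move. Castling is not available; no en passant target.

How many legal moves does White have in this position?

0

White to move; king on a1.
In check: yes, from the black rook on b1.
Legal moves: none.
Count: 0.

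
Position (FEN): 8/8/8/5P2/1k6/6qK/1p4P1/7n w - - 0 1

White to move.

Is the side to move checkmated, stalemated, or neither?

White to move; white king on h3.
In check: yes, from the black queen on g3.
King squares — g2: own pawn; h2: attacked by Qg3; g3: attacked by Nh1; g4: attacked by Qg3; h4: attacked by Qg3.
Legal moves for White: none.
In check with no legal moves → checkmate.

checkmate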